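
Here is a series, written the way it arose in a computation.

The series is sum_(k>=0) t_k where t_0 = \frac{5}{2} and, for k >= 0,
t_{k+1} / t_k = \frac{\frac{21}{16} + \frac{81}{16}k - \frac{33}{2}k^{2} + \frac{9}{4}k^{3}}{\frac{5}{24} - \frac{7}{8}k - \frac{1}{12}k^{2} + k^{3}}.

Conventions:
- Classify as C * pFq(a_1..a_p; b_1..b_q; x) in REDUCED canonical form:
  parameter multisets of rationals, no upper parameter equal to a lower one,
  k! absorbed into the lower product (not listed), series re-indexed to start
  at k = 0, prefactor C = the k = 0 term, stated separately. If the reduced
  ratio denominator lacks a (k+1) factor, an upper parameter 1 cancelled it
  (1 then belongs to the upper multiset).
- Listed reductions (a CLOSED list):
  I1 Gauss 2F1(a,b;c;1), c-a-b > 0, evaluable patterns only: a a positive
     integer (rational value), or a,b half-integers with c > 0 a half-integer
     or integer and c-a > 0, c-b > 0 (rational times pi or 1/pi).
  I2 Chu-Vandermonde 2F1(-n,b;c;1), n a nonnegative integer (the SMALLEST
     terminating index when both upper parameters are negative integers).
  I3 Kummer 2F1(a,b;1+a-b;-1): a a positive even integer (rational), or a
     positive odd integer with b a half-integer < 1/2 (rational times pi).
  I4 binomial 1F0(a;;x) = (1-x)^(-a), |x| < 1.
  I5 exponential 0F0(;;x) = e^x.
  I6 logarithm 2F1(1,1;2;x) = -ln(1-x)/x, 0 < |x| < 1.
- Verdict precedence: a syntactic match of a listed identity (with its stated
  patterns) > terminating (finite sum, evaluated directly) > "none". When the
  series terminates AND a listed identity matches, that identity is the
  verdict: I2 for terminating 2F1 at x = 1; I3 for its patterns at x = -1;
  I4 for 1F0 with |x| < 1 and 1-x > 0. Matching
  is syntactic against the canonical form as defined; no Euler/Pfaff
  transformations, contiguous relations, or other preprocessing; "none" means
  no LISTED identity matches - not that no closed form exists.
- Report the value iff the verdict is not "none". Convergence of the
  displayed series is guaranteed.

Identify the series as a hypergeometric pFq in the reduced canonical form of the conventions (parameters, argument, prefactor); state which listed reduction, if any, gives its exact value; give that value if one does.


With C = \frac{5}{2}: the canonical form is 3F2(-7, -\frac{1}{2}, \frac{1}{6}; -\frac{5}{6}, -\frac{1}{4}; \frac{9}{4}). Verdict: terminating - upper parameter -7 makes this a finite sum (last index 7), evaluated exactly. Sum: \frac{149771431}{1230592}.

Structural cue: from the first term \frac{5}{2}: roots of the ratio polynomials (C = 5/2) are the negated parameters.
Consecutive-term ratio: r(k) = \frac{9}{4} * (k-7) (k-\frac{1}{2}) (k+\frac{1}{6}) / [(k-\frac{5}{6}) (k-\frac{1}{4}) (k+1)] - rational; roots negated = parameters, x = \frac{9}{4}, C = \frac{5}{2}.


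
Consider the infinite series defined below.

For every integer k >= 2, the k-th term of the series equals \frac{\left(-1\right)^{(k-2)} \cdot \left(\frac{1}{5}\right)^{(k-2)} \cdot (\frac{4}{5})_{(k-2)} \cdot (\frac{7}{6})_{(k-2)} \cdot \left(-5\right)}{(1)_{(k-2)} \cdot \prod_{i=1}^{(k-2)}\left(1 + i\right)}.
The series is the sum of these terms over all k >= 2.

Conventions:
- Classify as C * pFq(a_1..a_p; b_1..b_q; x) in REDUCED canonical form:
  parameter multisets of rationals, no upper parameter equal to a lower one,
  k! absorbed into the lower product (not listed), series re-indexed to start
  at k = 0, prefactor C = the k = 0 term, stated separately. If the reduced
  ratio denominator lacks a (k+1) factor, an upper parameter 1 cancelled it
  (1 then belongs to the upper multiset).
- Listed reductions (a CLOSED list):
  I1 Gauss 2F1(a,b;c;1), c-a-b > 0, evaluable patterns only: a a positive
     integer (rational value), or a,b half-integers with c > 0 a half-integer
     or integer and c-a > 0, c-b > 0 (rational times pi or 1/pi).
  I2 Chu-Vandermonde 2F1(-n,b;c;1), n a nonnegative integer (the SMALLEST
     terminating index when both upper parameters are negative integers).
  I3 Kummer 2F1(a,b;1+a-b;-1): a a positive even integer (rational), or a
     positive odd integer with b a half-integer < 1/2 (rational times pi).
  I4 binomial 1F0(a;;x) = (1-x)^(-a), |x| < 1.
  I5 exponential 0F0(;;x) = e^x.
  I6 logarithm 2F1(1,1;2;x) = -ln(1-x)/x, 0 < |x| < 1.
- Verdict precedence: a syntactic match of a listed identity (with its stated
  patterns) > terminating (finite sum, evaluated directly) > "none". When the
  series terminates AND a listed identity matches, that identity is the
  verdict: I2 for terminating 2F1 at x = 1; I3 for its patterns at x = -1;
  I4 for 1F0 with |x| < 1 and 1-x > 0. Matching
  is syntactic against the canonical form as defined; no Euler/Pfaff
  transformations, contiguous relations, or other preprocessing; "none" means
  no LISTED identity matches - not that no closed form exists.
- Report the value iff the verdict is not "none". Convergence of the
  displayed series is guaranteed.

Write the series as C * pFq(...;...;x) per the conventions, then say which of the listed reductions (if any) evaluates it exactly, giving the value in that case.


Reduced: x = -\frac{1}{5}, 2F1, upper = {\frac{4}{5}, \frac{7}{6}}, lower = {2}, C = -5. Verdict: none. Every listed pattern misses the 2F1 form at -\frac{1}{5}, upper {\frac{4}{5}, \frac{7}{6}}.

Key observation: t_0 being -5, the lower running product (C = -5, x = -1/5) is a rising factorial.
Term ratio: r(k) = -\frac{1}{5} * (k+\frac{4}{5}) (k+\frac{7}{6}) / [(k+2) (k+1)] - rational in k, leading ratio -\frac{1}{5}; with t_0 = -5, classification follows.


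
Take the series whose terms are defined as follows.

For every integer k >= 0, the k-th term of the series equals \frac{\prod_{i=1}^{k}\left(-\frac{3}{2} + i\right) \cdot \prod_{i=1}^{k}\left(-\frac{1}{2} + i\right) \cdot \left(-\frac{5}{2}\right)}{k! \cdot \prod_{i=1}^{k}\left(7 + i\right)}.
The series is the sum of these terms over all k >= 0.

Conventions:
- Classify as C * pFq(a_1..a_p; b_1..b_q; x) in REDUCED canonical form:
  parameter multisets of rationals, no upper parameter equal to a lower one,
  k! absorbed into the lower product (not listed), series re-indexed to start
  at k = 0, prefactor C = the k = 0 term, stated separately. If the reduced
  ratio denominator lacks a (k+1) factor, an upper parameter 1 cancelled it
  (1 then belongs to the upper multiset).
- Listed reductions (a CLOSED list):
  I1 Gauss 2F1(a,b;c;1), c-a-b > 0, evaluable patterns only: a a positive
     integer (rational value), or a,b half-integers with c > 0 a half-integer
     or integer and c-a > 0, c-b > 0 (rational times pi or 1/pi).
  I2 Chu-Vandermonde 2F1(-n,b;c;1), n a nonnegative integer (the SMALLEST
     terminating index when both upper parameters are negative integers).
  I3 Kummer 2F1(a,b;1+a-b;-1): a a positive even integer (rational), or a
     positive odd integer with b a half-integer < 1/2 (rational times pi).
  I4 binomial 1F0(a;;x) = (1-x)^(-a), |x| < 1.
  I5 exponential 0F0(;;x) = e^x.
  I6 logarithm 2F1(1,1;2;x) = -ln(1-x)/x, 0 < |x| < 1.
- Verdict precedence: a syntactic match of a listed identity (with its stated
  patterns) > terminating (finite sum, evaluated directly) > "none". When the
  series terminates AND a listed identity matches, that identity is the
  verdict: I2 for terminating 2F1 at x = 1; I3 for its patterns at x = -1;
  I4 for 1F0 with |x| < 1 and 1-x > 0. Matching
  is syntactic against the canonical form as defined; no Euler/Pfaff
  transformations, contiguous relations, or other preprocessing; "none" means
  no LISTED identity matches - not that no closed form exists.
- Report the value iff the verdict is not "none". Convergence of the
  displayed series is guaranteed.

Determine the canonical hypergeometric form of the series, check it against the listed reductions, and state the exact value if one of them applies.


The series (x = 1) is 2F1: upper {-\frac{1}{2}, \frac{1}{2}}, lower {8}, prefactor -\frac{5}{2}. Verdict at x = 1: the half-integer Gauss pattern (I1) matches (x = 1; upper {-\frac{1}{2}, \frac{1}{2}} half-integers, c = 8 in the evaluable pattern). Value: \left(-\frac{4194304}{552123}\right) / \pi.

First insight: t_0 being -\frac{5}{2}, the running product (C = -5/2, x = 1) telescopes to a rising factorial.
Adjacent-term ratio: r(k) = 1 * (k-\frac{1}{2}) (k+\frac{1}{2}) / [(k+8) (k+1)] - rational in k, leading ratio 1; with t_0 = -\frac{5}{2}, classification follows.


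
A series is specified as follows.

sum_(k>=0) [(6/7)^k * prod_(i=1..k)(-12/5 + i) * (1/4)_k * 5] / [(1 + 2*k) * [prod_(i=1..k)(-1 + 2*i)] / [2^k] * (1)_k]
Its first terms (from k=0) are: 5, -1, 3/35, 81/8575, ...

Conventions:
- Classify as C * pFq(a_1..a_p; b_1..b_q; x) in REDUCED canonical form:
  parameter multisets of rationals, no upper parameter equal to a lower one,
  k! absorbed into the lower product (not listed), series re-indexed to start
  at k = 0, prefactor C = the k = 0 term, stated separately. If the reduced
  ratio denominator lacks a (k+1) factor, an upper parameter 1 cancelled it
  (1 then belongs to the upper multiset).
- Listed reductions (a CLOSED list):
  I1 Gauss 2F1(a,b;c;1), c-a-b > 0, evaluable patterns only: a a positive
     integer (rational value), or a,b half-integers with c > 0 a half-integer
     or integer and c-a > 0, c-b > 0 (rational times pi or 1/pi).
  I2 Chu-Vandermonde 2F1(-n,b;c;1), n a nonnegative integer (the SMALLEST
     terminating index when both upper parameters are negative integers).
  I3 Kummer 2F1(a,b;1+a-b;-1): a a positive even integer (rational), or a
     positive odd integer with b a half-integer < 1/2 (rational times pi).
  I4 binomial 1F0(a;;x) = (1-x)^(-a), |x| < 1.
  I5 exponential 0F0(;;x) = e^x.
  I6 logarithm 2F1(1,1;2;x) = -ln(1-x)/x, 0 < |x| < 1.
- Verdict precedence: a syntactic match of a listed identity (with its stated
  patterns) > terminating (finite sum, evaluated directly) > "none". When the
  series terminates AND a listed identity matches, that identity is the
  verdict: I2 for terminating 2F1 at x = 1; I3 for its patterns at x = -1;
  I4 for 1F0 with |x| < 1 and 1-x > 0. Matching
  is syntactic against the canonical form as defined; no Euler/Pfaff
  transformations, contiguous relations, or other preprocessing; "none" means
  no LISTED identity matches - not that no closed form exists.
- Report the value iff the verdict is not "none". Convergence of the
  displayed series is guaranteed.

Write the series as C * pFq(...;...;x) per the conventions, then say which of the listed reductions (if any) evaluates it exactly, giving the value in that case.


At argument 6/7: a 2F1 with upper {-7/5, 1/4}, lower {3/2}, scaled by C = 5. Verdict: none - at argument 6/7 the multisets {-7/5, 1/4} ; {3/2} match no listed identity.

First insight: t_0 being 5, the running product (C = 5, x = 6/7) telescopes to a rising factorial.
Term ratio: r(k) = (6/7) * (k-7/5) (k+1/4) / [(k+3/2) (k+1)] - poly over poly, x = (6/7) from leading terms; C = 5 at k = 0.


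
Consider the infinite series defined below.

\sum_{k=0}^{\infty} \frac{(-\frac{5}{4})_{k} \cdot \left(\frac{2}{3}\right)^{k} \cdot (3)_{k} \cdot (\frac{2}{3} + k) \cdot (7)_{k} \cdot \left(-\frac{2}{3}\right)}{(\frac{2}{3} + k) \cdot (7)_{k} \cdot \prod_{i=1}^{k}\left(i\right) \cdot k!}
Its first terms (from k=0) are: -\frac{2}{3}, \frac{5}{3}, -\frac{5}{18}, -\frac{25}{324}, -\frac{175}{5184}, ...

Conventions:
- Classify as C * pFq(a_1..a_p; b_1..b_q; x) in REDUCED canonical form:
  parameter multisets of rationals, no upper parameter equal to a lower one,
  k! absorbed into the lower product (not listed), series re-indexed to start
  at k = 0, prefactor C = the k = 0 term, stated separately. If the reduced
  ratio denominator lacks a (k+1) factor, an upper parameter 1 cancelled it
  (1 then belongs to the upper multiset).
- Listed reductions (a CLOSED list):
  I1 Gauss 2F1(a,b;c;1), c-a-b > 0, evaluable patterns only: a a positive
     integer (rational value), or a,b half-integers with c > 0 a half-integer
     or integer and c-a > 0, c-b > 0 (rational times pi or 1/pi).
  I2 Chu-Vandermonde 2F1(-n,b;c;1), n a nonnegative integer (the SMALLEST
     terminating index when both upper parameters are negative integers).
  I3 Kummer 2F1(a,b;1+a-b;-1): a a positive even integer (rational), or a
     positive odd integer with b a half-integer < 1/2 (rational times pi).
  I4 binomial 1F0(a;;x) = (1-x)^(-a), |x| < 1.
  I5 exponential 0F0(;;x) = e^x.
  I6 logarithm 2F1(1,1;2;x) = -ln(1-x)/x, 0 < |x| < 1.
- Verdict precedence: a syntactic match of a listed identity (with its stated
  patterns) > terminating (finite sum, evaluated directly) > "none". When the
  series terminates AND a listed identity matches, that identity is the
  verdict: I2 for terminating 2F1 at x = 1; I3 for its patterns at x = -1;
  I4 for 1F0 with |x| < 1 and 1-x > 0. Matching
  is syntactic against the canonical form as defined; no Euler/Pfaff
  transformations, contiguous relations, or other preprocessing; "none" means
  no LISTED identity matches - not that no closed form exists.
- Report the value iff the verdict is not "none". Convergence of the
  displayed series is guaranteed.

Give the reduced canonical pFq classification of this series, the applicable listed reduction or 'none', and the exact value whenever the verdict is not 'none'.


x = \frac{2}{3} here; the reduced form reads 2F1, upper {-\frac{5}{4}, 3}, lower {1}, C = -\frac{2}{3}. Verdict: none. A 2F1 with upper {-\frac{5}{4}, 3} fits none of I1-I6 at x = \frac{2}{3}; the sum runs forever.

First insight: from the first term -\frac{2}{3}: the factor k + 2/3 cancels (top and bottom), leaving C = -2/3, x = 2/3.
Step ratio: r(k) = \frac{2}{3} * (k-\frac{5}{4}) (k+3) / [(k+1) (k+1)] - rational; roots negated = parameters, x = \frac{2}{3}, C = -\frac{2}{3}.


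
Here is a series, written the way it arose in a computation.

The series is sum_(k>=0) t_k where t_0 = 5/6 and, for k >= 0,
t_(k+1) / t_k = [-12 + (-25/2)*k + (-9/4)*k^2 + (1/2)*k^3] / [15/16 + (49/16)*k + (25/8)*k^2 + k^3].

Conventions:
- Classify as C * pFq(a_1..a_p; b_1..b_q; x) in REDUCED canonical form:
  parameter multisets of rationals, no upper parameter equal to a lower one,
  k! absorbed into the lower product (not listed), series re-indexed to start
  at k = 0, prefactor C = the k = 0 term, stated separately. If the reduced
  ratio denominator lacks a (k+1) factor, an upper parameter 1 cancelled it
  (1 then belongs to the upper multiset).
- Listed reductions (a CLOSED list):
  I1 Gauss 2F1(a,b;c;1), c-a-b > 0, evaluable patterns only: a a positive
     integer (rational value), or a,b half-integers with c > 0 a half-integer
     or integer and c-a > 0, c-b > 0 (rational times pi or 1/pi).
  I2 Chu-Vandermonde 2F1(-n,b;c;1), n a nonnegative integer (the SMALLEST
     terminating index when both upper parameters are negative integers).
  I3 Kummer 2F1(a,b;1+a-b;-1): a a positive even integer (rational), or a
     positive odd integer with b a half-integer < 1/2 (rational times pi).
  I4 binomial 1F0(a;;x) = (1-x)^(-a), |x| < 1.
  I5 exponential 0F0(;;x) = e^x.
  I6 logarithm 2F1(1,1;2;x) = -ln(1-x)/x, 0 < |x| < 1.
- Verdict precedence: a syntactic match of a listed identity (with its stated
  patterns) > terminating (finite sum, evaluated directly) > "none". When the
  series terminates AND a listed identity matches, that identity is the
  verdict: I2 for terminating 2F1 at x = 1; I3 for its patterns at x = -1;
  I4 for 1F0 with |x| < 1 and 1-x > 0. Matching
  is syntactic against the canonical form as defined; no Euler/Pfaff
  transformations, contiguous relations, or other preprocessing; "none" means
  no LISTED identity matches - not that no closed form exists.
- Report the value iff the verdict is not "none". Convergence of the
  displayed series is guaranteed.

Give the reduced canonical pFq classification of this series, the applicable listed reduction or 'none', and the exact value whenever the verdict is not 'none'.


Structural cue: with t_0 = 5/6, the expanded ratio factors over Q; C = 5/6, roots give parameters.
Adjacent-term ratio: r(k) = (1/2) * (k-8) (k+2) / [(k+5/8) (k+1)] - poly over poly, x = (1/2) from leading terms; C = 5/6 at k = 0.

Reduced: x = 1/2, 2F1, upper = {-8, 2}, lower = {5/8}, C = 5/6. Verdict: terminating - upper parameter -8 makes this a finite sum (last index 8), evaluated exactly. Its exact value is 27945715/811748106.


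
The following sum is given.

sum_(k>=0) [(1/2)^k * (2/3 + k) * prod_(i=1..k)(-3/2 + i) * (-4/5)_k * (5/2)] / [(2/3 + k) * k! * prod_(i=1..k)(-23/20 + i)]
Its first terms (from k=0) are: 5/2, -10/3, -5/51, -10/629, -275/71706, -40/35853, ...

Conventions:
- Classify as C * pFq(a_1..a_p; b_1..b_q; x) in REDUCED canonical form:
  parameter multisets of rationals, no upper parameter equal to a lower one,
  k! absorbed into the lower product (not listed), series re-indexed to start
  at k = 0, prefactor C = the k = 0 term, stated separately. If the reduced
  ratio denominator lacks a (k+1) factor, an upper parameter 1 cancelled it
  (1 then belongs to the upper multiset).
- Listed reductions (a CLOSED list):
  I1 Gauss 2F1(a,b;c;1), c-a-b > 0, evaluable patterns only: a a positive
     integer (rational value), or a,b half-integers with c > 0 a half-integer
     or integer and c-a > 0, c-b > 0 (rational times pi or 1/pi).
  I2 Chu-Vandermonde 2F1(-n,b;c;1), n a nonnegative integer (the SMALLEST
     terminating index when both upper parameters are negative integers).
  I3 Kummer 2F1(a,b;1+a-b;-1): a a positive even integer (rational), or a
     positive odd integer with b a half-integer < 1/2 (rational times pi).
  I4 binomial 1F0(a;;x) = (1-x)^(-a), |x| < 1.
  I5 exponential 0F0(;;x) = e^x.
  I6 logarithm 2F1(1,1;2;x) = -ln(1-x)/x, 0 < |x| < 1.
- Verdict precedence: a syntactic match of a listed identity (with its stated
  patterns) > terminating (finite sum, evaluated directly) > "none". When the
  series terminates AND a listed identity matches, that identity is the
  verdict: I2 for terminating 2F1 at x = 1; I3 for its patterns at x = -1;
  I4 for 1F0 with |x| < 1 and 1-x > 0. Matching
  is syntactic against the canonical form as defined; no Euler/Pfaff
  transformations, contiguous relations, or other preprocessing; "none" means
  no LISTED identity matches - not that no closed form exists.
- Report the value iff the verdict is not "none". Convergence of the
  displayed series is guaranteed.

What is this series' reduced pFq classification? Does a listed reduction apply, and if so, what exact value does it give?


Reduced: x = 1/2, 2F1, upper = {-4/5, -1/2}, lower = {-3/20}, C = 5/2. Verdict: none (x = 1/2): each listed identity misses the multisets {-4/5, -1/2} ; {-3/20}.

Key observation: from the first term 5/2: the factor k + 2/3 cancels (top and bottom), leaving C = 5/2, x = 1/2.
Step ratio: r(k) = (1/2) * (k-4/5) (k-1/2) / [(k-3/20) (k+1)] - rational; roots negated = parameters, x = (1/2), C = 5/2.


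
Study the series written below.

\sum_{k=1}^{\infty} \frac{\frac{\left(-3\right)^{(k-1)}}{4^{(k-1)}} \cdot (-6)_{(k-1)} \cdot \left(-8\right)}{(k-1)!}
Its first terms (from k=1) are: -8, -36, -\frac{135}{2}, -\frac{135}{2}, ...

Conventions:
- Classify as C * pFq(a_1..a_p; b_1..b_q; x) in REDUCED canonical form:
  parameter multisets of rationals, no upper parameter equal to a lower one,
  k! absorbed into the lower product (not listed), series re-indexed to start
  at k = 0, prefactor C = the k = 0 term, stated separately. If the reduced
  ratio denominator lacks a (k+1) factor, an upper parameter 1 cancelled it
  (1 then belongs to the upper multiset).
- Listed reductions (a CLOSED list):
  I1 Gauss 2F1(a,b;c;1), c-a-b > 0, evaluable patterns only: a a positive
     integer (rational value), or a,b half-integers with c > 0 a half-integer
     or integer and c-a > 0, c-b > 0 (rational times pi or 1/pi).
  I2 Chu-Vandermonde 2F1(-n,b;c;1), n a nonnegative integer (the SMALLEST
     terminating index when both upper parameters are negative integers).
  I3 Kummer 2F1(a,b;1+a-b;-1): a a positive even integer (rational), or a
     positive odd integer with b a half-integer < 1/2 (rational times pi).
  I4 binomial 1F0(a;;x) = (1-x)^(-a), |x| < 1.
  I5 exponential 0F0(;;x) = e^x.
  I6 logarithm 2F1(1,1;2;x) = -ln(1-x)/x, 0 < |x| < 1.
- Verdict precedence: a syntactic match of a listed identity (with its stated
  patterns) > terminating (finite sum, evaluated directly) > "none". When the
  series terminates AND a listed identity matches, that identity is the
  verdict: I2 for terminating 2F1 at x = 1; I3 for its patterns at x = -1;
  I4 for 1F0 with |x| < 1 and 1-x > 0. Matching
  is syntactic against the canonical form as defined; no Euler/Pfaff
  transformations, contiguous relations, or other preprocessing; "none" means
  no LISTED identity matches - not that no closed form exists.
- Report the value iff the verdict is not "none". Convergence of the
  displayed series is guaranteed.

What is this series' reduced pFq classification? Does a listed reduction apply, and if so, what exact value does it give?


Key step: x = -\frac{3}{4} and the two geometric factors (prefactor -8) combine into one argument.
Step ratio: r(k) = -\frac{3}{4} * (k-6) / [(k+1)] - poly over poly, x = -\frac{3}{4} from leading terms; C = -8 at k = 0.

This is -8 * 1F0(-6; -; -\frac{3}{4}) in reduced canonical form. Verdict: the binomial series (I4) fires (the 1F0 binomial series: exponent 6, x = -\frac{3}{4}). Its exact value is -\frac{117649}{512}.


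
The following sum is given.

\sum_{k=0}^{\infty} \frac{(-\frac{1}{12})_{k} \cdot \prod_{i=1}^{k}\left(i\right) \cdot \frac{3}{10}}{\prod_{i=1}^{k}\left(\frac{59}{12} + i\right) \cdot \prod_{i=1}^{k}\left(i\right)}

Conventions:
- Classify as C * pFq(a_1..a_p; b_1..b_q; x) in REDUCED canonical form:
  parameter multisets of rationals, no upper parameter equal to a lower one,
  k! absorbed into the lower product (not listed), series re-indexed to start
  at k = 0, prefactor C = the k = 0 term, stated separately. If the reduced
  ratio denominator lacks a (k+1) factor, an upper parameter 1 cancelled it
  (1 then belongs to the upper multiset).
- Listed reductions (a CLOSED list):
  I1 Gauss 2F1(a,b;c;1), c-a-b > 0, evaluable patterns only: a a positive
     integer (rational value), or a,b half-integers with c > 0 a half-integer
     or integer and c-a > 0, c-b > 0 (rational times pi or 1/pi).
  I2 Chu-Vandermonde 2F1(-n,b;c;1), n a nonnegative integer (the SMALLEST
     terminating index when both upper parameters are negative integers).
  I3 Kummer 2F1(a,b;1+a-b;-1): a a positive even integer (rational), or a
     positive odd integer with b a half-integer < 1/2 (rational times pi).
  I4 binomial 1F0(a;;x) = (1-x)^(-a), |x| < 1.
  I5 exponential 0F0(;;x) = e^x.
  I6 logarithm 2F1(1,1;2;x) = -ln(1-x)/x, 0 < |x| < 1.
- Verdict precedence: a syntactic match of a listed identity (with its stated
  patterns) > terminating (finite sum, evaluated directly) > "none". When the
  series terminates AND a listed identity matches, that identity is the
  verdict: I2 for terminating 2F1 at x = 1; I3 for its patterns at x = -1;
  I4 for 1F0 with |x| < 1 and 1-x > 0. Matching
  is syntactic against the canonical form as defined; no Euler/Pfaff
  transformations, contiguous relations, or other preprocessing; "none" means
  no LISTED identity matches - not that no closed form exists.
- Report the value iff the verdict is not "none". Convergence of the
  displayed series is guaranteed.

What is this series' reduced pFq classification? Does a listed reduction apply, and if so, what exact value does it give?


Classification (C = \frac{3}{10}): 2F1 with upper {-\frac{1}{12}, 1}, lower {\frac{71}{12}}, argument x = 1. Verdict: Gauss's theorem (I1) fires (x = 1: the Gamma ratio telescopes since c-a-b = 5 > 0 and a = 1 in Z>0). Its exact value is \frac{59}{200}.

Key observation: x = 1 and the product of the first k integers (C = 3/10) is k!.
Adjacent-term ratio: r(k) = 1 * (k-\frac{1}{12}) (k+1) / [(k+\frac{71}{12}) (k+1)] ; factor over Q: parameters, x = 1, and C = \frac{3}{10}.


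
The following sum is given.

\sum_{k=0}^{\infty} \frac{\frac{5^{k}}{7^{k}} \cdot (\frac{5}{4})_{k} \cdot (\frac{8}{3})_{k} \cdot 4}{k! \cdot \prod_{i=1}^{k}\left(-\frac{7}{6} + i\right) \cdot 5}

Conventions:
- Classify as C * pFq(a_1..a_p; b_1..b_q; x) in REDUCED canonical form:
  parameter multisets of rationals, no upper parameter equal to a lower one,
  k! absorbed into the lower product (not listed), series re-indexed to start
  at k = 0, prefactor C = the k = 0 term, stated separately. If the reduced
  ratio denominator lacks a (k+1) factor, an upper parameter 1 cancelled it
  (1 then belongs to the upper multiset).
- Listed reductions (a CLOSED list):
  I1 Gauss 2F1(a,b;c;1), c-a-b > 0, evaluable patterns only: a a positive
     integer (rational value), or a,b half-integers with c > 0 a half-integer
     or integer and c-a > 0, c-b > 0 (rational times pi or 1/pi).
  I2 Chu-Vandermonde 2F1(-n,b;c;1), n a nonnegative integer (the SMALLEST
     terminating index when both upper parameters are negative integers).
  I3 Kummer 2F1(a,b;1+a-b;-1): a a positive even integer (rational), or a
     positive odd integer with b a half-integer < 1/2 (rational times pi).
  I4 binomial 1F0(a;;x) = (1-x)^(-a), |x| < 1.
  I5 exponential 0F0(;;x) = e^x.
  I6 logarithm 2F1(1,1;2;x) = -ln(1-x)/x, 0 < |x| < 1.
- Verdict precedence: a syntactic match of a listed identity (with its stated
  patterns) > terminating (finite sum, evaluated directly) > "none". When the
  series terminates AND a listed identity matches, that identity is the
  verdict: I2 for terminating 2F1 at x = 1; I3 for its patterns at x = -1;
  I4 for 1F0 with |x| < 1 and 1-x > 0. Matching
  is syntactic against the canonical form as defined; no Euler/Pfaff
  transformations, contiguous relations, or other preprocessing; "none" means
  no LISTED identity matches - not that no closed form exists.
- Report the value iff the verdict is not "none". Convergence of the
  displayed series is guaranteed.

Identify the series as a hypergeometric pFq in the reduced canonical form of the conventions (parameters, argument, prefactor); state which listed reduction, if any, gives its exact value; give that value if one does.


Reduced: x = \frac{5}{7}, 2F1, upper = {\frac{5}{4}, \frac{8}{3}}, lower = {-\frac{1}{6}}, C = \frac{4}{5}. Verdict: none. Every listed pattern misses the 2F1 form at \frac{5}{7}, upper {\frac{5}{4}, \frac{8}{3}}.

Key observation: x = \frac{5}{7} and the constant factors (prefactor 4/5) combine into one prefactor.
Term ratio: r(k) = \frac{5}{7} * (k+\frac{5}{4}) (k+\frac{8}{3}) / [(k-\frac{1}{6}) (k+1)] - poly over poly, x = \frac{5}{7} from leading terms; C = \frac{4}{5} at k = 0.


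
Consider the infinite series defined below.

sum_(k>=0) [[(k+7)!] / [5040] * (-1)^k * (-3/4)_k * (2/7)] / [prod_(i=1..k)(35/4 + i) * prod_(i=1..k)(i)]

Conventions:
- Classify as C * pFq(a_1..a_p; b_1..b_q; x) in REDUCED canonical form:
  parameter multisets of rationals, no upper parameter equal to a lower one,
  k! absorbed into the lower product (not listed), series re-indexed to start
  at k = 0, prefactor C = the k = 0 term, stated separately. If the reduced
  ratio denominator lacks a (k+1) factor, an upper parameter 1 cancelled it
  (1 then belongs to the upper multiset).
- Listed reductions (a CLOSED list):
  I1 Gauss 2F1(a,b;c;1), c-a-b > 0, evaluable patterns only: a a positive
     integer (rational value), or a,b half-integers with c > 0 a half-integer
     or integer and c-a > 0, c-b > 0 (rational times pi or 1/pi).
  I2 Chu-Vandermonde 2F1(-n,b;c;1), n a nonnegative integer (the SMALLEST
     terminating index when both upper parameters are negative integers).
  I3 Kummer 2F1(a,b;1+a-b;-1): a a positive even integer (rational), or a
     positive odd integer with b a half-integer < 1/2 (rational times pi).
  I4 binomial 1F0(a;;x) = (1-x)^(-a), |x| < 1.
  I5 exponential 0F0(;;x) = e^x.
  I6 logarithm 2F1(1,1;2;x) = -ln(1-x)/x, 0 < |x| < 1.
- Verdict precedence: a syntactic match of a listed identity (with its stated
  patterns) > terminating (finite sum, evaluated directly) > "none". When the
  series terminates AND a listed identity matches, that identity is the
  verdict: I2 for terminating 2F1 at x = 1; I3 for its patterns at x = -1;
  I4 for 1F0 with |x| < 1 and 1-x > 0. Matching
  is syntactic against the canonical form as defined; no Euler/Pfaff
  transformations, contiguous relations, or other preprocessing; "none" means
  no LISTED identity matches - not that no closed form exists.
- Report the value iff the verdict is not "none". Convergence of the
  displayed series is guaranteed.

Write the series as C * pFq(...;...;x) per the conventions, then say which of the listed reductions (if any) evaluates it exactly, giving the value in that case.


This is 2/7 * 2F1(-3/4, 8; 39/4; -1) in reduced canonical form. Verdict: Kummer (I3) matches (x = -1; c = 39/4 equals 1+a-b for upper {-3/4, 8}: listed pattern). Exact value: 6417/14336.

The tell: from the first term 2/7: the lower running product (C = 2/7) is a rising factorial.
Ratio: r(k) = (-1) * (k-3/4) (k+8) / [(k+39/4) (k+1)] ; factor over Q: parameters, x = (-1), and C = 2/7.


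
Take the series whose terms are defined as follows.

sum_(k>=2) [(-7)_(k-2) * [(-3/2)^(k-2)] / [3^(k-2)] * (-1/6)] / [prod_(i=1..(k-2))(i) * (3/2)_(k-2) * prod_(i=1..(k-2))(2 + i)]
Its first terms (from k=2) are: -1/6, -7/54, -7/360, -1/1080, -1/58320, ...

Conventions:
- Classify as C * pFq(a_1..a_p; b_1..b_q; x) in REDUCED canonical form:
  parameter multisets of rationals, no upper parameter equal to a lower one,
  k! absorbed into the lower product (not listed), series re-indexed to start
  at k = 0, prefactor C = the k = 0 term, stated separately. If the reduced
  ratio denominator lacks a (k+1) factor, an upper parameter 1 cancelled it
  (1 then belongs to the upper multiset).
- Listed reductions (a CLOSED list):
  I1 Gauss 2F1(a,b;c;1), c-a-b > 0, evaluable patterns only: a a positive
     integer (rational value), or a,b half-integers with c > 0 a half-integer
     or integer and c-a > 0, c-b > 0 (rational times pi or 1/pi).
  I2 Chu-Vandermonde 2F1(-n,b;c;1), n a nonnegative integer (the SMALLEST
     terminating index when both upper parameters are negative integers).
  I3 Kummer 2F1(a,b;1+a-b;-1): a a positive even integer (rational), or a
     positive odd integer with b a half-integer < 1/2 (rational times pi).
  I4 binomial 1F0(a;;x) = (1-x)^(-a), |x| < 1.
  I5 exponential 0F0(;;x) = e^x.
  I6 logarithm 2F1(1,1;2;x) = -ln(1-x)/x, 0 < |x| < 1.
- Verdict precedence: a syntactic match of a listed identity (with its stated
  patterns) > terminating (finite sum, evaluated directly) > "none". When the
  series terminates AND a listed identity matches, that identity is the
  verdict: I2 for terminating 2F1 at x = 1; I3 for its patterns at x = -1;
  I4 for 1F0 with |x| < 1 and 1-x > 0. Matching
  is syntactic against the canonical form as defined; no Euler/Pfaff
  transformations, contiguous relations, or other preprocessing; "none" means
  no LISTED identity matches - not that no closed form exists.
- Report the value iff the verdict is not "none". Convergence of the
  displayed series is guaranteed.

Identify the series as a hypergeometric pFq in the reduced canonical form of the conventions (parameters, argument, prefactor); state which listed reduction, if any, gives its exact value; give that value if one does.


Prefactor -1/6, argument -1/2: 1F2 with upper {-7} over lower {3/2, 3}. Verdict: terminating at k = 7: the factor (-7)_k kills every later term; summing the 8 survivors is exact. Sum: -349413311993/1103350248000.

Structural cue: from the first term -1/6: the lower running product (C = -1/6, x = -1/2) is a rising factorial.
Term ratio: r(k) = (-1/2) * (k-7) / [(k+3/2) (k+3) (k+1)] ; factor over Q: parameters, x = (-1/2), and C = -1/6.


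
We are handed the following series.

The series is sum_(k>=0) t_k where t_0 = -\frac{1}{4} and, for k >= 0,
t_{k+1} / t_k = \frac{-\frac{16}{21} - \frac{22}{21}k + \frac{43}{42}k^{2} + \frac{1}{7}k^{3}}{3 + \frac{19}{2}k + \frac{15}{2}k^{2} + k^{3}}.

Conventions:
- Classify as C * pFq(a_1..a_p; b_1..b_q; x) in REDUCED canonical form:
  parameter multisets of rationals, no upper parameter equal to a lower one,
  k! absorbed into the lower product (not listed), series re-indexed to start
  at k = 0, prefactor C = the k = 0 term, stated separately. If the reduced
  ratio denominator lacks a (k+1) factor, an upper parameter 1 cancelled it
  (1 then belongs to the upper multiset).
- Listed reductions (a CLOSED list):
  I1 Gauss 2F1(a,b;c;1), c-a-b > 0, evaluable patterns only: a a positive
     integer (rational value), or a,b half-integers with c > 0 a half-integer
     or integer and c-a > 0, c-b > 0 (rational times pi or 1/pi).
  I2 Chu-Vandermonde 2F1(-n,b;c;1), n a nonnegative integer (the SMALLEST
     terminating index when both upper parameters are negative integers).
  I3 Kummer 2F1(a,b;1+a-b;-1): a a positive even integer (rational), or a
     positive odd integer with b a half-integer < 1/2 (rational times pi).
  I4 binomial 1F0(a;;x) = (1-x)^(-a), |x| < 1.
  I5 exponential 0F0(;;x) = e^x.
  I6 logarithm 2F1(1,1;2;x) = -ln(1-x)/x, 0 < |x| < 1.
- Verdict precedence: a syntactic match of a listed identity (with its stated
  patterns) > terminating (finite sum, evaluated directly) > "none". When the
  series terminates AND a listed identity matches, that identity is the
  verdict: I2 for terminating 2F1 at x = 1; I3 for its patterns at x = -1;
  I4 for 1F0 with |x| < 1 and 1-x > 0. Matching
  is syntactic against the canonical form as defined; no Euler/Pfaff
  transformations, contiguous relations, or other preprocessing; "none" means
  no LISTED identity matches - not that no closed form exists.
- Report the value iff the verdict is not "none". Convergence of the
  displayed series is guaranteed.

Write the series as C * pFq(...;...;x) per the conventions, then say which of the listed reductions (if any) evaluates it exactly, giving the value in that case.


The series (x = \frac{1}{7}) is 2F1: upper {-\frac{4}{3}, 8}, lower {6}, prefactor -\frac{1}{4}. Verdict: none. A 2F1 with upper {-\frac{4}{3}, 8} fits none of I1-I6 at x = \frac{1}{7}; the sum runs forever.

The tell: with t_0 = -\frac{1}{4}, factor the ratio over Q (C = -1/4, x = 1/7): negated roots = parameters.
Term ratio: r(k) = \frac{1}{7} * (k-\frac{4}{3}) (k+8) / [(k+6) (k+1)] - rational in k. x = \frac{1}{7}; t_0 = -\frac{1}{4}; negate the roots.


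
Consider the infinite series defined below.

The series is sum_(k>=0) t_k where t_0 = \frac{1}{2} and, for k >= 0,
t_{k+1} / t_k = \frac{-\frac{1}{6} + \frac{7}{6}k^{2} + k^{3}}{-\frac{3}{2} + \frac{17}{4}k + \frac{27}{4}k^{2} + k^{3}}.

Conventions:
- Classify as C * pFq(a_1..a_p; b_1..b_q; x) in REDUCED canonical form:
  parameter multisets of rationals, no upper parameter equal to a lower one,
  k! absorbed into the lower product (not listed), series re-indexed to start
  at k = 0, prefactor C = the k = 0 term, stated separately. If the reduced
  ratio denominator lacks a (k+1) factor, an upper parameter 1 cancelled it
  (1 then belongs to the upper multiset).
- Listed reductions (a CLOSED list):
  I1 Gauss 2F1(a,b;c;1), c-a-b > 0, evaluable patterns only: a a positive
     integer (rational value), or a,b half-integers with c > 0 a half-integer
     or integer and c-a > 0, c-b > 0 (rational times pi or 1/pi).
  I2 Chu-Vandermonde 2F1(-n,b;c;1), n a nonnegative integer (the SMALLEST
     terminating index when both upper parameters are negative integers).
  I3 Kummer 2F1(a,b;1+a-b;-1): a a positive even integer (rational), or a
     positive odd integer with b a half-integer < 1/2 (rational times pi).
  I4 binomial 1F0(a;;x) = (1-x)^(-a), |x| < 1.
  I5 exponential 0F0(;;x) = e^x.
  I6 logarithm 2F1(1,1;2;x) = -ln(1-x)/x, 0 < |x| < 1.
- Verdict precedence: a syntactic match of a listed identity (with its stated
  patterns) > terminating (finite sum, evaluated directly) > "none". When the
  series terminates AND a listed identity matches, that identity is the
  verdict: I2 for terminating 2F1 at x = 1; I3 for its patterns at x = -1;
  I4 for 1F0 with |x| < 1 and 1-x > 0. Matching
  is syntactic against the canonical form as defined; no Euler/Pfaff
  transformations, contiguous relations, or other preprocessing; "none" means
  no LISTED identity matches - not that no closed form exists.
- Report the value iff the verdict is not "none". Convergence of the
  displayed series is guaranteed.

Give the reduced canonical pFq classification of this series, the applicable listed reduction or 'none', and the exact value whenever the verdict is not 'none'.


With C = \frac{1}{2}: the canonical form is 3F2(-\frac{1}{3}, \frac{1}{2}, 1; -\frac{1}{4}, 6; 1). Verdict: none - this 3F2 at x = 1 matches no listed pattern, and upper {-\frac{1}{3}, \frac{1}{2}, 1} holds no stopper.

The tell: from the first term \frac{1}{2}: factor the ratio over Q (C = 1/2, x = 1): negated roots = parameters.
Consecutive-term ratio: r(k) = 1 * (k-\frac{1}{3}) (k+\frac{1}{2}) (k+1) / [(k-\frac{1}{4}) (k+6) (k+1)] ; factor over Q: parameters, x = 1, and C = \frac{1}{2}.


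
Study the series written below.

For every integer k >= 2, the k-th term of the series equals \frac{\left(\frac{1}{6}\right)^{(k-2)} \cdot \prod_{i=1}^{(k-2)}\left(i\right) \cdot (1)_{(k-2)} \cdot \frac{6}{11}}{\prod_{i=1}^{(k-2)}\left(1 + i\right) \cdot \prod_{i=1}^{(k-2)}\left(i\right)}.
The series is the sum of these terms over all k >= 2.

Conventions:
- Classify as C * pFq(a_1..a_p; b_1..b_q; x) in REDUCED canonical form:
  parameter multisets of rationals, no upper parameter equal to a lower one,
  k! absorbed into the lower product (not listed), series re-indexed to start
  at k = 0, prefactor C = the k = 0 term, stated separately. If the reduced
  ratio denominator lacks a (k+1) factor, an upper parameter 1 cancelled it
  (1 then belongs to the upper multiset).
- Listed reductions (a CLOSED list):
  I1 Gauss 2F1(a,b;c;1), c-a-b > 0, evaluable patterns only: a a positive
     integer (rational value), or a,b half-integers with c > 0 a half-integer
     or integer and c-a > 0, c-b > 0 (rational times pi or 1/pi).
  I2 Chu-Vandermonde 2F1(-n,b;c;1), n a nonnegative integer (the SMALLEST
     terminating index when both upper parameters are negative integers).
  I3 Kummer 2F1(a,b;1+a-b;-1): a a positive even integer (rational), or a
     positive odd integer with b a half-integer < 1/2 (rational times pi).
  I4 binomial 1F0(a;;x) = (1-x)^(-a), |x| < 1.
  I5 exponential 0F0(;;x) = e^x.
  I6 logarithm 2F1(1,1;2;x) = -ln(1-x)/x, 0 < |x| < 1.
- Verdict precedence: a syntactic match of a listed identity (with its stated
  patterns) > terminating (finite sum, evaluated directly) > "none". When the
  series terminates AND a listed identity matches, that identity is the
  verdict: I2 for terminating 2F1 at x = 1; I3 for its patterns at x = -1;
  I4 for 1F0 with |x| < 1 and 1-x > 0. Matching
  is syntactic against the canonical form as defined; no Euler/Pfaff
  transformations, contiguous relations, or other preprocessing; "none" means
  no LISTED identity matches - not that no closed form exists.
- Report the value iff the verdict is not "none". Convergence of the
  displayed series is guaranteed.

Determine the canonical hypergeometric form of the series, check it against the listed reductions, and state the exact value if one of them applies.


Canonical form: C = \frac{6}{11} times 2F1 with upper {1, 1}, lower {2}, x = \frac{1}{6}. Verdict: the logarithmic series (I6) applies (the logarithm: parameters (1,1;2), x = \frac{1}{6}). Exact value: \left(-\frac{36}{11}\right) \cdot \ln\left(\frac{5}{6}\right).

The tell: t_0 = \frac{6}{11} here, and the lower running product (C = 6/11, x = 1/6) is a rising factorial.
Step ratio: r(k) = \frac{1}{6} * (k+1) (k+1) / [(k+2) (k+1)] - rational; roots negated = parameters, x = \frac{1}{6}, C = \frac{6}{11}.


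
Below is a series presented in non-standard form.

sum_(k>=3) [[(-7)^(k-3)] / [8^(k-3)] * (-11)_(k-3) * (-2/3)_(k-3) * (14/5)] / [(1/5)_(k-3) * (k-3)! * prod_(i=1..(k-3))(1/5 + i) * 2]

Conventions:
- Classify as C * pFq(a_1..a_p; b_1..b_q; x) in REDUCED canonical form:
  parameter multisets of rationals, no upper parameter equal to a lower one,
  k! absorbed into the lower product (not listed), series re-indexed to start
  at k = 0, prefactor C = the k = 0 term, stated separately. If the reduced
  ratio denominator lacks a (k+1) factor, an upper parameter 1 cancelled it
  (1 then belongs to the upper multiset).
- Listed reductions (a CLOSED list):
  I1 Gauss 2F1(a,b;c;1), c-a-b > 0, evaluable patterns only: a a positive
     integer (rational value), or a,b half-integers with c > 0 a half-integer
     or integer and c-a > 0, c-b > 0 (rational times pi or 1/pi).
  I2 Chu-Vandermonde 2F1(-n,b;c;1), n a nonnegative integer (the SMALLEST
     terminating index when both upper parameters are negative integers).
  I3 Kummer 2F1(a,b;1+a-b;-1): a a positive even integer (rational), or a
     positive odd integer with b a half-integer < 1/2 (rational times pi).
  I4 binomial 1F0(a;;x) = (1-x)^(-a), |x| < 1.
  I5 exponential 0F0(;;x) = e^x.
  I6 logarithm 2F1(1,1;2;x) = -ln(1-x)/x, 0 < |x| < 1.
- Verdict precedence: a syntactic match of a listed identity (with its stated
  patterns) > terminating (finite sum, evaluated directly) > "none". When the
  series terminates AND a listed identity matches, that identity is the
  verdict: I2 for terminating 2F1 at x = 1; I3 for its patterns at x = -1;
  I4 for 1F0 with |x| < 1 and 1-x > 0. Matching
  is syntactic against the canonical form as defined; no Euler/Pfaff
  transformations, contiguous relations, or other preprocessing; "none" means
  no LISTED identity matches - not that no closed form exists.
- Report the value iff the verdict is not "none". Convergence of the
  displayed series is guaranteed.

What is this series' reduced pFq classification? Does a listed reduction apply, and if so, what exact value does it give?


At argument -7/8: a 2F2 with upper {-11, -2/3}, lower {1/5, 6/5}, scaled by C = 7/5. Verdict: terminating - upper parameter -11 makes this a finite sum (last index 11), evaluated exactly. Exact value: -1149800792242794504769358747920164054521/16247510277840100324418409685435023360.

First insight: t_0 = 7/5 here, and the lower running product (prefactor 7/5) is a rising factorial.
Consecutive-term ratio: r(k) = (-7/8) * (k-11) (k-2/3) / [(k+1/5) (k+6/5) (k+1)] ; factor over Q: parameters, x = (-7/8), and C = 7/5.
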